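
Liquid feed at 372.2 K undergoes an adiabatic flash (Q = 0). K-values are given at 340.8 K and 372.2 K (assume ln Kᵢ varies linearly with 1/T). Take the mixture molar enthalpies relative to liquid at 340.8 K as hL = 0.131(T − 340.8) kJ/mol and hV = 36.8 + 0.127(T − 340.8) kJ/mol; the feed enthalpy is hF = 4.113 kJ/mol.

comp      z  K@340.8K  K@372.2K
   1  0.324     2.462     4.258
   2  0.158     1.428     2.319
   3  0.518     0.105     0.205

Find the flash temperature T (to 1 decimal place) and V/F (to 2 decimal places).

T = 342.9 K, V/F = 0.10

Adiabatic flash: solve Rachford–Rice at each trial T, then check hF = ψ·hV(T) + (1−ψ)·hL(T).
  T = 340.8 K: K = (2.462, 1.428, 0.105), RR gives ψ = 0.071, H_out = 2.603 kJ/mol
  T = 372.2 K: K = (4.258, 2.319, 0.205), RR gives ψ = 0.394, H_out = 18.557 kJ/mol
  T = 356.5 K: K = (3.277, 1.839, 0.149), RR gives ψ = 0.265, H_out = 11.774 kJ/mol
  T = 348.6 K: K = (2.847, 1.624, 0.125), RR gives ψ = 0.180, H_out = 7.642 kJ/mol
  T = 344.7 K: K = (2.650, 1.524, 0.115), RR gives ψ = 0.130, H_out = 5.277 kJ/mol
  T = 342.8 K: K = (2.557, 1.477, 0.110), RR gives ψ = 0.102, H_out = 4.018 kJ/mol
Linear interpolation between T = 342.8 (H_out = 4.018) and T = 344.7 (H_out = 5.277) on hF = 4.113 gives T ≈ 342.9 K, at which ψ = 0.10.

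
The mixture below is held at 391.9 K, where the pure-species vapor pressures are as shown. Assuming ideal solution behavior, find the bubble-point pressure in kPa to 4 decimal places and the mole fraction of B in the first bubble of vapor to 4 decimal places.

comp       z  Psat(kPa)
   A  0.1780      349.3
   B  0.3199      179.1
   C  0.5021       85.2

At the bubble point ψ → 0, so ΣzᵢKᵢ = 1 with Kᵢ = Pᵢˢᵃᵗ/P ⇒ P = ΣzᵢPᵢˢᵃᵗ.
P = 0.1780·349.3 + 0.3199·179.1 + 0.5021·85.2 = 162.2484 kPa
yᵢ = zᵢPᵢˢᵃᵗ/P ⇒ y_B = 0.3199·179.1/162.2484 = 0.3531

Pbub = 162.2484 kPa, y_B = 0.3531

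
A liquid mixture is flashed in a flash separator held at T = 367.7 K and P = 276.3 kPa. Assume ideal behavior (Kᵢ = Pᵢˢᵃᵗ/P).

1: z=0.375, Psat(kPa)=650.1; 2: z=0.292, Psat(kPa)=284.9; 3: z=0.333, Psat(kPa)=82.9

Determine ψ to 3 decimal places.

ψ = 0.424

Raoult's law: Kᵢ = Pᵢˢᵃᵗ/P = Pᵢˢᵃᵗ/276.3.
  K_1 = 650.1/276.3 = 2.35288, K_2 = 284.9/276.3 = 1.03113, K_3 = 82.9/276.3 = 0.30004
Rachford–Rice: g(ψ) = Σ zᵢ(Kᵢ−1)/(1+ψ(Kᵢ−1)) = 0.
Check two-phase: ΣzᵢKᵢ = 1.283 > 1 and Σzᵢ/Kᵢ = 1.552 > 1, so g(0) = 0.283 > 0 and g(1) = -0.552 < 0.
Newton iteration, ψ⁰ = 0.66:
  ψ = 0.660: g = -0.1563, g' = -0.755 → ψ = 0.453
  ψ = 0.453: g = -0.0179, g' = -0.614 → ψ = 0.424
Converged at ψ = 0.424.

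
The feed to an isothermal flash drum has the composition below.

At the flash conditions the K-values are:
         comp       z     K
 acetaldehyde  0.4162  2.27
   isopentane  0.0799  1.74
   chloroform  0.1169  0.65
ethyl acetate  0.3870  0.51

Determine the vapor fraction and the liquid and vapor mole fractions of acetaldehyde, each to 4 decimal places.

Iterate (Newton) starting at ψ = 0.5:
  ψ = 0.5000: g = 0.06569, g' = -0.4585 → ψ = 0.6433
  ψ = 0.6433: g = 0.00125, g' = -0.4454 → ψ = 0.6461
Converged at ψ = 0.6461.
Compositions from xᵢ = zᵢ/(1+ψ(Kᵢ−1)), yᵢ = Kᵢxᵢ:
  acetaldehyde: x = 0.2286, y = 0.5190
  isopentane: x = 0.0541, y = 0.0941
  chloroform: x = 0.1511, y = 0.0982
  ethyl acetate: x = 0.5663, y = 0.2888

ψ = 0.6461, x_acetaldehyde = 0.2286, y_acetaldehyde = 0.5190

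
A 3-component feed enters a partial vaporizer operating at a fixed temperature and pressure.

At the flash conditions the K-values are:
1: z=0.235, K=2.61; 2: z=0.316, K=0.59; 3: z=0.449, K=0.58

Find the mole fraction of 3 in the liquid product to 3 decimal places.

x_3 = 0.467

Material balance + equilibrium reduce to Σ zᵢ(Kᵢ−1)/(1+V/F(Kᵢ−1)) = 0.
g(0) = ΣzᵢKᵢ − 1 = 0.060 and g(1) = 1 − Σzᵢ/Kᵢ = -0.400, so a root lies in (0, 1).
Newton iteration, V/F⁰ = 0.5:
  V/F = 0.500: g = -0.1921, g' = -0.398 → V/F = 0.017
  V/F = 0.017: g = 0.0476, g' = -0.711 → V/F = 0.084
  V/F = 0.084: g = 0.0034, g' = -0.614 → V/F = 0.090
Converged at V/F = 0.090.
Compositions from xᵢ = zᵢ/(1+V/F(Kᵢ−1)), yᵢ = Kᵢxᵢ:
  1: x = 0.205, y = 0.536
  2: x = 0.328, y = 0.194
  3: x = 0.467, y = 0.271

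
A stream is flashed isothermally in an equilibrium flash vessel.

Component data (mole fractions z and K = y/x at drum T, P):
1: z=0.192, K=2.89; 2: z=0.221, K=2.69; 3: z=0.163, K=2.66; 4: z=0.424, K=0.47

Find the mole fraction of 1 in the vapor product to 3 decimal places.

y_1 = 0.214

Material balance + equilibrium reduce to Σ zᵢ(Kᵢ−1)/(1+β(Kᵢ−1)) = 0.
Check two-phase: ΣzᵢKᵢ = 1.782 > 1 and Σzᵢ/Kᵢ = 1.112 > 1, so g(0) = 0.782 > 0 and g(1) = -0.112 < 0.
Iterate (Newton) starting at β = 0.46:
  β = 0.460: g = 0.2605, g' = -0.749 → β = 0.808
  β = 0.808: g = 0.0241, g' = -0.666 → β = 0.844
Converged at β = 0.844.
Compositions from xᵢ = zᵢ/(1+β(Kᵢ−1)), yᵢ = Kᵢxᵢ:
  1: x = 0.074, y = 0.214
  2: x = 0.091, y = 0.245
  3: x = 0.068, y = 0.181
  4: x = 0.767, y = 0.360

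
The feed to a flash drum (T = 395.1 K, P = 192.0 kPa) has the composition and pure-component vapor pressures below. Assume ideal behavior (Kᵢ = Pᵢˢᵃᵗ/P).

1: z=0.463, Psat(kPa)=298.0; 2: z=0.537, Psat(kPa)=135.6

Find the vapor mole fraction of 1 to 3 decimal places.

y_1 = 0.539

Raoult's law: Kᵢ = Pᵢˢᵃᵗ/P = Pᵢˢᵃᵗ/192.0.
  K_1 = 298.0/192.0 = 1.55208, K_2 = 135.6/192.0 = 0.70625
Let ψ = V/F and solve Σ zᵢ(Kᵢ−1)/(1+ψ(Kᵢ−1)) = 0.
Check two-phase: ΣzᵢKᵢ = 1.098 > 1 and Σzᵢ/Kᵢ = 1.059 > 1, so g(0) = 0.098 > 0 and g(1) = -0.059 < 0.
Newton–Raphson from ψ = 0.5:
  ψ = 0.500: g = 0.0154, g' = -0.150 → ψ = 0.603
Converged at ψ = 0.603.
Compositions from xᵢ = zᵢ/(1+ψ(Kᵢ−1)), yᵢ = Kᵢxᵢ:
  1: x = 0.347, y = 0.539
  2: x = 0.653, y = 0.461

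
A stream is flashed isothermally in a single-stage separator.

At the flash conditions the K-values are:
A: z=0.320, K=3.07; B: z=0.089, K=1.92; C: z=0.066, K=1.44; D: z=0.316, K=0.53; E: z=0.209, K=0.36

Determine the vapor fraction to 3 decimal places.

Rachford–Rice: g(ψ) = Σ zᵢ(Kᵢ−1)/(1+ψ(Kᵢ−1)) = 0.
Check two-phase: ΣzᵢKᵢ = 1.491 > 1 and Σzᵢ/Kᵢ = 1.373 > 1, so g(0) = 0.491 > 0 and g(1) = -0.373 < 0.
Iterate (Newton) starting at ψ = 0.44:
  ψ = 0.440: g = 0.0558, g' = -0.700 → ψ = 0.520
  ψ = 0.520: g = 0.0011, g' = -0.676 → ψ = 0.521
Converged at ψ = 0.521.

ψ = 0.521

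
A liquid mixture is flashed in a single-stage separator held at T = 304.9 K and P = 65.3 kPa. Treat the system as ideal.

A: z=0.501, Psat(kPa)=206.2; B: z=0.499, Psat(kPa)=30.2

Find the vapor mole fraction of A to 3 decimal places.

Raoult's law: Kᵢ = Pᵢˢᵃᵗ/P = Pᵢˢᵃᵗ/65.3.
  K_A = 206.2/65.3 = 3.15773, K_B = 30.2/65.3 = 0.46248
Binary case is linear: z₁(K₁−1)(1+V/F(K₂−1)) + z₂(K₂−1)(1+V/F(K₁−1)) = 0
⇒ V/F = [z₁(K₁−1)+z₂(K₂−1)] / [−(K₁−1)(K₂−1)] = 0.8128/1.1598 = 0.701
Compositions from xᵢ = zᵢ/(1+V/F(Kᵢ−1)), yᵢ = Kᵢxᵢ:
  A: x = 0.199, y = 0.630
  B: x = 0.801, y = 0.370

y_A = 0.630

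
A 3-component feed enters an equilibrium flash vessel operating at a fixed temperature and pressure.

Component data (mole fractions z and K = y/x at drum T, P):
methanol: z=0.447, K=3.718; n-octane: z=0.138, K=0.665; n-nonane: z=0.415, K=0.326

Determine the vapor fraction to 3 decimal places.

ψ = 0.536

Material balance + equilibrium reduce to Σ zᵢ(Kᵢ−1)/(1+ψ(Kᵢ−1)) = 0.
g(0) = ΣzᵢKᵢ − 1 = 0.889 and g(1) = 1 − Σzᵢ/Kᵢ = -0.601, so a root lies in (0, 1).
Iterate (Newton) starting at ψ = 0.53:
  ψ = 0.530: g = 0.0065, g' = -1.034 → ψ = 0.536
Converged at ψ = 0.536.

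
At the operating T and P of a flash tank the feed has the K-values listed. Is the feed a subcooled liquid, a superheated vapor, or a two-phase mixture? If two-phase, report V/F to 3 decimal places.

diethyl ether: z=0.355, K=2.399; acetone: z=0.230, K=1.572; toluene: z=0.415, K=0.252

two-phase, V/F = 0.378

ΣzᵢKᵢ = 1.318; Σzᵢ/Kᵢ = 1.941.
Both exceed 1, so a two-phase solution exists.
Let ψ = V/F and solve Σ zᵢ(Kᵢ−1)/(1+ψ(Kᵢ−1)) = 0.
Newton–Raphson from ψ = 0.5:
  ψ = 0.500: g = -0.1013, g' = -0.879 → ψ = 0.385
  ψ = 0.385: g = -0.0051, g' = -0.802 → ψ = 0.378
Converged at ψ = 0.378.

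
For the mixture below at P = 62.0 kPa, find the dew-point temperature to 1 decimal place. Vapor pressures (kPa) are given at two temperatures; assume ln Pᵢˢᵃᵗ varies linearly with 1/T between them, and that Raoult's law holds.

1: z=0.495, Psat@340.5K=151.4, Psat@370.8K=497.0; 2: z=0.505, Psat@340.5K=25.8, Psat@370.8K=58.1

T = 352.1 K

Dew-point temperature: Σzᵢ·P/Pᵢˢᵃᵗ(T) = 1. Interpolate ln Pᵢˢᵃᵗ = aᵢ + bᵢ/T.
  T = 340.5 K: ΣzᵢP/Pᵢˢᵃᵗ = 1.4163
  T = 370.8 K: ΣzᵢP/Pᵢˢᵃᵗ = 0.6006
  T = 355.6 K: ΣzᵢP/Pᵢˢᵃᵗ = 0.9052
  T = 348.1 K: ΣzᵢP/Pᵢˢᵃᵗ = 1.1245
  T = 351.9 K: ΣzᵢP/Pᵢˢᵃᵗ = 1.0062
  T = 353.8 K: ΣzᵢP/Pᵢˢᵃᵗ = 0.9527
Interpolating between 351.9 K and 353.8 K gives T ≈ 352.1 K.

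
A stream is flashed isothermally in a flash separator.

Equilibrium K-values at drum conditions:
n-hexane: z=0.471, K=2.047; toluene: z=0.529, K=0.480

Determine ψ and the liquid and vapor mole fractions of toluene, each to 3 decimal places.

Newton–Raphson from ψ = 0.5:
  ψ = 0.500: g = -0.0480, g' = -0.484 → ψ = 0.401
Converged at ψ = 0.401.
Compositions from xᵢ = zᵢ/(1+ψ(Kᵢ−1)), yᵢ = Kᵢxᵢ:
  n-hexane: x = 0.332, y = 0.679
  toluene: x = 0.668, y = 0.321

ψ = 0.401, x_toluene = 0.668, y_toluene = 0.321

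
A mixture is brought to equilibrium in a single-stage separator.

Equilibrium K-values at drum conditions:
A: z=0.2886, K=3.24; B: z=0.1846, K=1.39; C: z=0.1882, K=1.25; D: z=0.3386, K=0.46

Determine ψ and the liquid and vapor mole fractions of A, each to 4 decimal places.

Rachford–Rice: g(ψ) = Σ zᵢ(Kᵢ−1)/(1+ψ(Kᵢ−1)) = 0.
Check two-phase: ΣzᵢKᵢ = 1.5827 > 1 and Σzᵢ/Kᵢ = 1.1085 > 1, so g(0) = 0.5827 > 0 and g(1) = -0.1085 < 0.
Iterate (Newton) starting at ψ = 0.5:
  ψ = 0.5000: g = 0.15653, g' = -0.5364 → ψ = 0.7918
  ψ = 0.7918: g = 0.00794, g' = -0.5141 → ψ = 0.8072
Converged at ψ = 0.8072.
Compositions from xᵢ = zᵢ/(1+ψ(Kᵢ−1)), yᵢ = Kᵢxᵢ:
  A: x = 0.1028, y = 0.3330
  B: x = 0.1404, y = 0.1952
  C: x = 0.1566, y = 0.1957
  D: x = 0.6002, y = 0.2761

ψ = 0.8072, x_A = 0.1028, y_A = 0.3330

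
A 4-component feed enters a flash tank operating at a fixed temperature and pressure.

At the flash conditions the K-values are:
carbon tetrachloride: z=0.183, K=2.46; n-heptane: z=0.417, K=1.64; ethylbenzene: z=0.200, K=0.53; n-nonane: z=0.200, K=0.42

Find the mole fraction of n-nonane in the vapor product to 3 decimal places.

y_n-nonane = 0.136

Material balance + equilibrium reduce to Σ zᵢ(Kᵢ−1)/(1+ψ(Kᵢ−1)) = 0.
g(0) = ΣzᵢKᵢ − 1 = 0.324 and g(1) = 1 − Σzᵢ/Kᵢ = -0.182, so a root lies in (0, 1).
Iterate (Newton) starting at ψ = 0.5:
  ψ = 0.500: g = 0.0704, g' = -0.437 → ψ = 0.661
  ψ = 0.661: g = -0.0009, g' = -0.455 → ψ = 0.659
Converged at ψ = 0.659.
Compositions from xᵢ = zᵢ/(1+ψ(Kᵢ−1)), yᵢ = Kᵢxᵢ:
  carbon tetrachloride: x = 0.093, y = 0.229
  n-heptane: x = 0.293, y = 0.481
  ethylbenzene: x = 0.290, y = 0.154
  n-nonane: x = 0.324, y = 0.136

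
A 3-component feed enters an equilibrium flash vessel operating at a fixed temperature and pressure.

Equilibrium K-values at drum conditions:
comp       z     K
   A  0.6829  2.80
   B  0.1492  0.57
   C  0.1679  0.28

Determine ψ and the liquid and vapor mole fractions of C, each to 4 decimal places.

ψ = 0.9188, x_C = 0.4960, y_C = 0.1389

Rachford–Rice: g(ψ) = Σ zᵢ(Kᵢ−1)/(1+ψ(Kᵢ−1)) = 0.
g(0) = ΣzᵢKᵢ − 1 = 1.0442 and g(1) = 1 − Σzᵢ/Kᵢ = -0.1053, so a root lies in (0, 1).
Newton–Raphson from ψ = 0.5:
  ψ = 0.5000: g = 0.37634, g' = -0.8702 → ψ = 0.9325
  ψ = 0.9325: g = -0.01606, g' = -1.1913 → ψ = 0.9190
  ψ = 0.9190: g = -0.00028, g' = -1.1500 → ψ = 0.9188
Converged at ψ = 0.9188.
Compositions from xᵢ = zᵢ/(1+ψ(Kᵢ−1)), yᵢ = Kᵢxᵢ:
  A: x = 0.2573, y = 0.7205
  B: x = 0.2466, y = 0.1406
  C: x = 0.4960, y = 0.1389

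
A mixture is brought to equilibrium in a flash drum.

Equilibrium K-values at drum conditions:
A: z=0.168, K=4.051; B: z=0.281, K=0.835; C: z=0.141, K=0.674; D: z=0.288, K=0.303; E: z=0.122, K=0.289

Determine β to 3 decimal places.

Rachford–Rice: g(β) = Σ zᵢ(Kᵢ−1)/(1+β(Kᵢ−1)) = 0.
g(0) = ΣzᵢKᵢ − 1 = 0.133 and g(1) = 1 − Σzᵢ/Kᵢ = -0.960, so a root lies in (0, 1).
Newton iteration, β⁰ = 0.5:
  β = 0.500: g = -0.3452, g' = -0.754 → β = 0.042
  β = 0.042: g = 0.0648, g' = -1.466 → β = 0.086
  β = 0.086: g = 0.0055, g' = -1.232 → β = 0.091
Converged at β = 0.091.

β = 0.091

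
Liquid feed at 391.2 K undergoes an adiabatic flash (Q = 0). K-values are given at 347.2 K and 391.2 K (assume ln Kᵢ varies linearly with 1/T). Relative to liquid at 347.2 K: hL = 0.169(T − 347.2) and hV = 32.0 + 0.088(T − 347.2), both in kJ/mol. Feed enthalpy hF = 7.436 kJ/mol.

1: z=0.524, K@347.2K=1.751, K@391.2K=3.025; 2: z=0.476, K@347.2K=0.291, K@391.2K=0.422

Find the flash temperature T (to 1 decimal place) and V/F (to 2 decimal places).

T = 352.1 K, V/F = 0.21

Adiabatic flash: solve Rachford–Rice at each trial T, then check hF = ψ·hV(T) + (1−ψ)·hL(T).
  T = 347.2 K: K = (1.751, 0.291), RR gives ψ = 0.105, H_out = 3.368 kJ/mol
  T = 391.2 K: K = (3.025, 0.422), RR gives ψ = 0.672, H_out = 26.531 kJ/mol
  T = 369.2 K: K = (2.339, 0.354), RR gives ψ = 0.456, H_out = 17.502 kJ/mol
  T = 358.2 K: K = (2.033, 0.322), RR gives ψ = 0.312, H_out = 11.569 kJ/mol
  T = 352.7 K: K = (1.889, 0.306), RR gives ψ = 0.220, H_out = 7.870 kJ/mol
  T = 349.9 K: K = (1.818, 0.299), RR gives ψ = 0.165, H_out = 5.701 kJ/mol
  T = 351.3 K: K = (1.853, 0.302), RR gives ψ = 0.193, H_out = 6.814 kJ/mol
Linear interpolation between T = 351.3 (H_out = 6.814) and T = 352.7 (H_out = 7.870) on hF = 7.436 gives T ≈ 352.1 K, at which ψ = 0.21.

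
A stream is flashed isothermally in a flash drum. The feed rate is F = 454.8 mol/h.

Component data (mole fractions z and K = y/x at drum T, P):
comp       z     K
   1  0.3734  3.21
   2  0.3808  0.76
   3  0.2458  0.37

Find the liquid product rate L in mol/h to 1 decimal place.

Iterate (Newton) starting at ψ = 0.5:
  ψ = 0.5000: g = 0.06211, g' = -0.6478 → ψ = 0.5959
  ψ = 0.5959: g = 0.00161, g' = -0.6197 → ψ = 0.5985
Converged at ψ = 0.5985.
Then V = ψ·F = 0.5985·454.8 = 272.2 mol/h and L = F − V = 182.6 mol/h.

L = 182.6 mol/h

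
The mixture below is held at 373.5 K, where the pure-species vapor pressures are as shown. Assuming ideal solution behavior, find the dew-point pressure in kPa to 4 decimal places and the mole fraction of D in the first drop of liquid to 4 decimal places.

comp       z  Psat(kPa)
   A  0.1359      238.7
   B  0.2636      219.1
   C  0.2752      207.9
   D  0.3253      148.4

At the dew point ψ → 1, so Σzᵢ/Kᵢ = 1 with Kᵢ = Pᵢˢᵃᵗ/P ⇒ 1/P = Σzᵢ/Pᵢˢᵃᵗ.
1/P = 0.1359/238.7 + 0.2636/219.1 + 0.2752/207.9 + 0.3253/148.4 = 0.0052882 ⇒ P = 189.1003 kPa
xᵢ = zᵢP/Pᵢˢᵃᵗ ⇒ x_D = 0.3253·189.1003/148.4 = 0.4145

Pdew = 189.1003 kPa, x_D = 0.4145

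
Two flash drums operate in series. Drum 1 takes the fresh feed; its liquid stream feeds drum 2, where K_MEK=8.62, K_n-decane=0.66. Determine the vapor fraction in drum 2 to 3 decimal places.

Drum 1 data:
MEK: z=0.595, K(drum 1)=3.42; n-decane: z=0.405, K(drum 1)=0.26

V/F (drum 2) = 0.588

Drum 1:
Binary case is linear: z₁(K₁−1)(1+ψ₁(K₂−1)) + z₂(K₂−1)(1+ψ₁(K₁−1)) = 0
⇒ ψ₁ = [z₁(K₁−1)+z₂(K₂−1)] / [−(K₁−1)(K₂−1)] = 1.1402/1.7908 = 0.637
Drum-1 compositions:
  MEK: x = 0.234, y = 0.801
  n-decane: x = 0.766, y = 0.199
Drum-2 feed = drum-1 liquid: z₂ = (0.2342, 0.7658).
Drum 2:
Material balance + equilibrium reduce to Σ zᵢ(Kᵢ−1)/(1+ψ₂(Kᵢ−1)) = 0.
Check two-phase: ΣzᵢKᵢ = 2.524 > 1 and Σzᵢ/Kᵢ = 1.188 > 1, so g(0) = 1.524 > 0 and g(1) = -0.188 < 0.
Binary case is linear: z₁(K₁−1)(1+ψ₂(K₂−1)) + z₂(K₂−1)(1+ψ₂(K₁−1)) = 0
⇒ ψ₂ = [z₁(K₁−1)+z₂(K₂−1)] / [−(K₁−1)(K₂−1)] = 1.5241/2.5908 = 0.588
  MEK: x = 0.043, y = 0.368
  n-decane: x = 0.957, y = 0.632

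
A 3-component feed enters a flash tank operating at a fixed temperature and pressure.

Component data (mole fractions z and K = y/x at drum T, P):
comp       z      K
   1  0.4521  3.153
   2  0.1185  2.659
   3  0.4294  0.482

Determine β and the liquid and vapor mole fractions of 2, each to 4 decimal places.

Rachford–Rice: g(β) = Σ zᵢ(Kᵢ−1)/(1+β(Kᵢ−1)) = 0.
Check two-phase: ΣzᵢKᵢ = 1.9475 > 1 and Σzᵢ/Kᵢ = 1.0788 > 1, so g(0) = 0.9475 > 0 and g(1) = -0.0788 < 0.
Newton–Raphson from β = 0.5:
  β = 0.5000: g = 0.27604, g' = -0.7933 → β = 0.8480
  β = 0.8480: g = 0.02950, g' = -0.6852 → β = 0.8910
  β = 0.8910: g = -0.00022, g' = -0.6966 → β = 0.8907
Converged at β = 0.8907.
Compositions from xᵢ = zᵢ/(1+β(Kᵢ−1)), yᵢ = Kᵢxᵢ:
  1: x = 0.1550, y = 0.4886
  2: x = 0.0478, y = 0.1272
  3: x = 0.7972, y = 0.3843

β = 0.8907, x_2 = 0.0478, y_2 = 0.1272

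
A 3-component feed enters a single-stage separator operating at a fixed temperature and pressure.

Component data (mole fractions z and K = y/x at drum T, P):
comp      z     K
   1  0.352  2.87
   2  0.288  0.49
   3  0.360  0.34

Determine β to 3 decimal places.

Material balance + equilibrium reduce to Σ zᵢ(Kᵢ−1)/(1+β(Kᵢ−1)) = 0.
g(0) = ΣzᵢKᵢ − 1 = 0.274 and g(1) = 1 − Σzᵢ/Kᵢ = -0.769, so a root lies in (0, 1).
Iterate (Newton) starting at β = 0.37:
  β = 0.370: g = -0.1064, g' = -0.818 → β = 0.240
  β = 0.240: g = 0.0046, g' = -0.905 → β = 0.245
Converged at β = 0.245.

β = 0.245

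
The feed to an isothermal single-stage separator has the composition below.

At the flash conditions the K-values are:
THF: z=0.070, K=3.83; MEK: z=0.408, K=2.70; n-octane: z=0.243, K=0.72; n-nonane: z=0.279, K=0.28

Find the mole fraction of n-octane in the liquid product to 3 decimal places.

Iterate (Newton) starting at ψ = 0.5:
  ψ = 0.500: g = 0.0640, g' = -0.820 → ψ = 0.578
Converged at ψ = 0.578.
Compositions from xᵢ = zᵢ/(1+ψ(Kᵢ−1)), yᵢ = Kᵢxᵢ:
  THF: x = 0.027, y = 0.102
  MEK: x = 0.206, y = 0.556
  n-octane: x = 0.290, y = 0.209
  n-nonane: x = 0.478, y = 0.134

x_n-octane = 0.290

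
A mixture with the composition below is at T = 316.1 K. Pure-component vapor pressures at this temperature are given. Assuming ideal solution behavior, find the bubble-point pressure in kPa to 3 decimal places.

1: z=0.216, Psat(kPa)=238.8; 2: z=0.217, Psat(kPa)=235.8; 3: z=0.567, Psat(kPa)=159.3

At the bubble point ψ → 0, so ΣzᵢKᵢ = 1 with Kᵢ = Pᵢˢᵃᵗ/P ⇒ P = ΣzᵢPᵢˢᵃᵗ.
P = 0.216·238.8 + 0.217·235.8 + 0.567·159.3 = 193.072 kPa

Pbub = 193.072 kPa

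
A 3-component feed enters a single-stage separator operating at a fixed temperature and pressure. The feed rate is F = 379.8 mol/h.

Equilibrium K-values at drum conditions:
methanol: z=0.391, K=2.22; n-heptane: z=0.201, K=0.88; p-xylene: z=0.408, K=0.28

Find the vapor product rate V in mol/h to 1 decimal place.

Iterate (Newton) starting at ψ = 0.46:
  ψ = 0.460: g = -0.1592, g' = -0.715 → ψ = 0.237
  ψ = 0.237: g = -0.0092, g' = -0.661 → ψ = 0.223
Converged at ψ = 0.223.
Then V = ψ·F = 0.2234·379.8 = 84.8 mol/h and L = F − V = 295.0 mol/h.

V = 84.8 mol/h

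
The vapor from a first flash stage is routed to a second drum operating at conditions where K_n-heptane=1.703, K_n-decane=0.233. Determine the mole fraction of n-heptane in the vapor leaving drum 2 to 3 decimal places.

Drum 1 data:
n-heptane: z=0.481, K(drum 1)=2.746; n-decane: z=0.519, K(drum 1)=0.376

y_n-heptane (drum 2) = 0.889

Drum 1:
Binary case is linear: z₁(K₁−1)(1+ψ₁(K₂−1)) + z₂(K₂−1)(1+ψ₁(K₁−1)) = 0
⇒ ψ₁ = [z₁(K₁−1)+z₂(K₂−1)] / [−(K₁−1)(K₂−1)] = 0.5160/1.0895 = 0.474
Drum-1 compositions:
  n-heptane: x = 0.263, y = 0.723
  n-decane: x = 0.737, y = 0.277
Drum-2 feed = drum-1 vapor: z₂ = (0.7230, 0.2770).
Drum 2:
Binary case is linear: z₁(K₁−1)(1+ψ₂(K₂−1)) + z₂(K₂−1)(1+ψ₂(K₁−1)) = 0
⇒ ψ₂ = [z₁(K₁−1)+z₂(K₂−1)] / [−(K₁−1)(K₂−1)] = 0.2958/0.5392 = 0.549
  n-heptane: x = 0.522, y = 0.889
  n-decane: x = 0.478, y = 0.111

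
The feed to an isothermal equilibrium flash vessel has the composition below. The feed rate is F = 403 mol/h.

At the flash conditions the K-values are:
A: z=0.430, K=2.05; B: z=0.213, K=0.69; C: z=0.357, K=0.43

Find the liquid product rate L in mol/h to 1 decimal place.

L = 260.3 mol/h

Let ψ = V/F and solve Σ zᵢ(Kᵢ−1)/(1+ψ(Kᵢ−1)) = 0.
Feasibility: ΣzᵢKᵢ = 1.182, Σzᵢ/Kᵢ = 1.349 — both > 1, two phases present.
Newton–Raphson from ψ = 0.64:
  ψ = 0.640: g = -0.1327, g' = -0.489 → ψ = 0.369
  ψ = 0.369: g = -0.0066, g' = -0.458 → ψ = 0.354
Converged at ψ = 0.354.
Then V = ψ·F = 0.3541·403 = 142.7 mol/h and L = F − V = 260.3 mol/h.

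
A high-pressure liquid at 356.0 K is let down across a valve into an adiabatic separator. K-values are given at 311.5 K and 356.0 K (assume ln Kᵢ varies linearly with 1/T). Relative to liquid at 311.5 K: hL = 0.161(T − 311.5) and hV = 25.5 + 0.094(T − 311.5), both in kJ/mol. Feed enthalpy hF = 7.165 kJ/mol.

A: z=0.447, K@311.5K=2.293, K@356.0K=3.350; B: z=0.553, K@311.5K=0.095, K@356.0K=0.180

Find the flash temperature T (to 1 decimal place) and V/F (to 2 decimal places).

T = 328.5 K, V/F = 0.18

Adiabatic flash: solve Rachford–Rice at each trial T, then check hF = ψ·hV(T) + (1−ψ)·hL(T).
  T = 311.5 K: K = (2.293, 0.095), RR gives ψ = 0.066, H_out = 1.689 kJ/mol
  T = 356.0 K: K = (3.350, 0.180), RR gives ψ = 0.310, H_out = 14.141 kJ/mol
  T = 333.8 K: K = (2.808, 0.134), RR gives ψ = 0.210, H_out = 8.634 kJ/mol
  T = 322.6 K: K = (2.545, 0.113), RR gives ψ = 0.146, H_out = 5.407 kJ/mol
  T = 328.2 K: K = (2.676, 0.123), RR gives ψ = 0.180, H_out = 7.072 kJ/mol
  T = 331.0 K: K = (2.742, 0.128), RR gives ψ = 0.195, H_out = 7.865 kJ/mol
  T = 329.6 K: K = (2.709, 0.126), RR gives ψ = 0.188, H_out = 7.472 kJ/mol
Linear interpolation between T = 328.2 (H_out = 7.072) and T = 329.6 (H_out = 7.472) on hF = 7.165 gives T ≈ 328.5 K, at which ψ = 0.18.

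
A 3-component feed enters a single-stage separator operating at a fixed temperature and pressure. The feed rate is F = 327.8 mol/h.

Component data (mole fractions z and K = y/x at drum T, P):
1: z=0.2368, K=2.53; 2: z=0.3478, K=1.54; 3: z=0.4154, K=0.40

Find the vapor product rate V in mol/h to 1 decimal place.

V = 162.2 mol/h

Newton iteration, ψ⁰ = 0.58:
  ψ = 0.5800: g = -0.04729, g' = -0.5662 → ψ = 0.4965
  ψ = 0.4965: g = -0.00098, g' = -0.5455 → ψ = 0.4947
Converged at ψ = 0.4947.
Then V = ψ·F = 0.4947·327.8 = 162.2 mol/h and L = F − V = 165.6 mol/h.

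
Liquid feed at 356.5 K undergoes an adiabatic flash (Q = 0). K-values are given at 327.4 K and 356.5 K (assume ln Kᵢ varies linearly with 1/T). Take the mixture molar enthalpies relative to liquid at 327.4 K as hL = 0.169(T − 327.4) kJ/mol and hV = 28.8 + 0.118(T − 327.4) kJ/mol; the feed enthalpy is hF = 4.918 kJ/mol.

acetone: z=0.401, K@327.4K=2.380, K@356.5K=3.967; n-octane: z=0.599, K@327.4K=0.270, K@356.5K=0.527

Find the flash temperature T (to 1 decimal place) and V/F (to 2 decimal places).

T = 329.7 K, V/F = 0.16

Adiabatic flash: solve Rachford–Rice at each trial T, then check hF = ψ·hV(T) + (1−ψ)·hL(T).
  T = 327.4 K: K = (2.380, 0.270), RR gives ψ = 0.115, H_out = 3.319 kJ/mol
  T = 356.5 K: K = (3.967, 0.527), RR gives ψ = 0.646, H_out = 22.561 kJ/mol
  T = 341.9 K: K = (3.104, 0.382), RR gives ψ = 0.364, H_out = 12.673 kJ/mol
  T = 334.6 K: K = (2.723, 0.322), RR gives ψ = 0.244, H_out = 8.151 kJ/mol
  T = 331.0 K: K = (2.548, 0.295), RR gives ψ = 0.182, H_out = 5.813 kJ/mol
  T = 329.2 K: K = (2.463, 0.282), RR gives ψ = 0.149, H_out = 4.591 kJ/mol
Linear interpolation between T = 329.2 (H_out = 4.591) and T = 331.0 (H_out = 5.813) on hF = 4.918 gives T ≈ 329.7 K, at which ψ = 0.16.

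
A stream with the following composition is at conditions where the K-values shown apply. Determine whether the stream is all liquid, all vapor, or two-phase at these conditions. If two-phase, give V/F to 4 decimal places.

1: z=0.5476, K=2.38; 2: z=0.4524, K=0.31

two-phase, V/F = 0.4658

ΣzᵢKᵢ = 1.4435; Σzᵢ/Kᵢ = 1.6894.
Both exceed 1, so a two-phase solution exists.
Let ψ = V/F and solve Σ zᵢ(Kᵢ−1)/(1+ψ(Kᵢ−1)) = 0.
Iterate (Newton) starting at ψ = 0.37:
  ψ = 0.3700: g = 0.08109, g' = -0.8454 → ψ = 0.4659
  ψ = 0.4659: g = -0.00010, g' = -0.8542 → ψ = 0.4658
Converged at ψ = 0.4658.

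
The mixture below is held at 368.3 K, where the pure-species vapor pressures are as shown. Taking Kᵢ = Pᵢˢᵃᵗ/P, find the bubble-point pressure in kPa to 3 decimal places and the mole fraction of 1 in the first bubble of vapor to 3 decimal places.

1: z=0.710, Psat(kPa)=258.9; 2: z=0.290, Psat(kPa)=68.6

At the bubble point ψ → 0, so ΣzᵢKᵢ = 1 with Kᵢ = Pᵢˢᵃᵗ/P ⇒ P = ΣzᵢPᵢˢᵃᵗ.
P = 0.710·258.9 + 0.290·68.6 = 203.713 kPa
yᵢ = zᵢPᵢˢᵃᵗ/P ⇒ y_1 = 0.710·258.9/203.713 = 0.902

Pbub = 203.713 kPa, y_1 = 0.902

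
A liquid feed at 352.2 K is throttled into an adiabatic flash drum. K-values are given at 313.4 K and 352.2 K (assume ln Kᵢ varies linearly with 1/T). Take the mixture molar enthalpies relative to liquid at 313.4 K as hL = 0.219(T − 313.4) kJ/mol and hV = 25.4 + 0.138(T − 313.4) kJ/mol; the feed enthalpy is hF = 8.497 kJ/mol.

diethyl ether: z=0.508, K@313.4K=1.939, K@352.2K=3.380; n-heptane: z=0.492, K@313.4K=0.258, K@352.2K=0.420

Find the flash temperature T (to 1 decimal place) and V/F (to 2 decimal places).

T = 320.1 K, V/F = 0.28

Adiabatic flash: solve Rachford–Rice at each trial T, then check hF = ψ·hV(T) + (1−ψ)·hL(T).
  T = 313.4 K: K = (1.939, 0.258), RR gives ψ = 0.161, H_out = 4.081 kJ/mol
  T = 352.2 K: K = (3.380, 0.420), RR gives ψ = 0.669, H_out = 23.390 kJ/mol
  T = 332.8 K: K = (2.602, 0.334), RR gives ψ = 0.455, H_out = 15.102 kJ/mol
  T = 323.1 K: K = (2.256, 0.295), RR gives ψ = 0.328, H_out = 10.210 kJ/mol
  T = 318.2 K: K = (2.092, 0.276), RR gives ψ = 0.251, H_out = 7.330 kJ/mol
  T = 320.6 K: K = (2.172, 0.285), RR gives ψ = 0.290, H_out = 8.786 kJ/mol
Linear interpolation between T = 318.2 (H_out = 7.330) and T = 320.6 (H_out = 8.786) on hF = 8.497 gives T ≈ 320.1 K, at which ψ = 0.28.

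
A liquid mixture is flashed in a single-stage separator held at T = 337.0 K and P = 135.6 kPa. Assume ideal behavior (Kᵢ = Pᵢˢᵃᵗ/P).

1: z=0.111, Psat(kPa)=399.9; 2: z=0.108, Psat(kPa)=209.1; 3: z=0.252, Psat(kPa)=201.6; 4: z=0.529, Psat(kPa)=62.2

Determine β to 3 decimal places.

Raoult's law: Kᵢ = Pᵢˢᵃᵗ/P = Pᵢˢᵃᵗ/135.6.
  K_1 = 399.9/135.6 = 2.94912, K_2 = 209.1/135.6 = 1.54204, K_3 = 201.6/135.6 = 1.48673, K_4 = 62.2/135.6 = 0.45870
Rachford–Rice: g(β) = Σ zᵢ(Kᵢ−1)/(1+β(Kᵢ−1)) = 0.
Feasibility: ΣzᵢKᵢ = 1.111, Σzᵢ/Kᵢ = 1.430 — both > 1, two phases present.
Iterate (Newton) starting at β = 0.56:
  β = 0.560: g = -0.1662, g' = -0.471 → β = 0.207
  β = 0.207: g = -0.0044, g' = -0.485 → β = 0.198
Converged at β = 0.198.

β = 0.198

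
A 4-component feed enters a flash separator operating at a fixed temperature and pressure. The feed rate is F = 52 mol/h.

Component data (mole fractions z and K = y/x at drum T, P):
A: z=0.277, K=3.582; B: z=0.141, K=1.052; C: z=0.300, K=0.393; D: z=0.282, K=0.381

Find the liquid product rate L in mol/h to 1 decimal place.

Let ψ = V/F and solve Σ zᵢ(Kᵢ−1)/(1+ψ(Kᵢ−1)) = 0.
g(0) = ΣzᵢKᵢ − 1 = 0.366 and g(1) = 1 − Σzᵢ/Kᵢ = -0.715, so a root lies in (0, 1).
Newton iteration, ψ⁰ = 0.5:
  ψ = 0.500: g = -0.1949, g' = -0.807 → ψ = 0.258
  ψ = 0.258: g = 0.0125, g' = -0.973 → ψ = 0.271
Converged at ψ = 0.271.
Then V = ψ·F = 0.2713·52 = 14.1 mol/h and L = F − V = 37.9 mol/h.

L = 37.9 mol/h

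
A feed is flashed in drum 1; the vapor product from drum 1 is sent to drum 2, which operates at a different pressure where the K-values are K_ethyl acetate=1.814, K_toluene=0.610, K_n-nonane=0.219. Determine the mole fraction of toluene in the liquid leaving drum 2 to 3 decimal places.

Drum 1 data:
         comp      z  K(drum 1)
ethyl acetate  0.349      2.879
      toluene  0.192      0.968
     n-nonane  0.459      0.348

x_toluene (drum 2) = 0.232

Drum 1:
Material balance + equilibrium reduce to Σ zᵢ(Kᵢ−1)/(1+ψ₁(Kᵢ−1)) = 0.
Feasibility: ΣzᵢKᵢ = 1.350, Σzᵢ/Kᵢ = 1.639 — both > 1, two phases present.
Iterate (Newton) starting at ψ₁ = 0.5:
  ψ₁ = 0.500: g = -0.1121, g' = -0.757 → ψ₁ = 0.352
Converged at ψ₁ = 0.352.
Drum-1 compositions:
  ethyl acetate: x = 0.210, y = 0.605
  toluene: x = 0.194, y = 0.188
  n-nonane: x = 0.596, y = 0.207
Drum-2 feed = drum-1 vapor: z₂ = (0.6047, 0.1880, 0.2073).
Drum 2:
Rachford–Rice: g(ψ₂) = Σ zᵢ(Kᵢ−1)/(1+ψ₂(Kᵢ−1)) = 0.
Check two-phase: ΣzᵢKᵢ = 1.257 > 1 and Σzᵢ/Kᵢ = 1.588 > 1, so g(0) = 0.257 > 0 and g(1) = -0.588 < 0.
Newton–Raphson from ψ₂ = 0.66:
  ψ₂ = 0.660: g = -0.1127, g' = -0.760 → ψ₂ = 0.512
  ψ₂ = 0.512: g = -0.0138, g' = -0.595 → ψ₂ = 0.488
Converged at ψ₂ = 0.488.
  ethyl acetate: x = 0.433, y = 0.785
  toluene: x = 0.232, y = 0.142
  n-nonane: x = 0.335, y = 0.073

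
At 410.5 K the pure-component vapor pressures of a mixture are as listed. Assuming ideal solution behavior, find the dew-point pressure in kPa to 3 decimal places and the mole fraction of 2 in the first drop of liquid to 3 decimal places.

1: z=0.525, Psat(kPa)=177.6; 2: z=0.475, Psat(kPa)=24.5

At the dew point ψ → 1, so Σzᵢ/Kᵢ = 1 with Kᵢ = Pᵢˢᵃᵗ/P ⇒ 1/P = Σzᵢ/Pᵢˢᵃᵗ.
1/P = 0.525/177.6 + 0.475/24.5 = 0.022344 ⇒ P = 44.755 kPa
xᵢ = zᵢP/Pᵢˢᵃᵗ ⇒ x_2 = 0.475·44.755/24.5 = 0.868

Pdew = 44.755 kPa, x_2 = 0.868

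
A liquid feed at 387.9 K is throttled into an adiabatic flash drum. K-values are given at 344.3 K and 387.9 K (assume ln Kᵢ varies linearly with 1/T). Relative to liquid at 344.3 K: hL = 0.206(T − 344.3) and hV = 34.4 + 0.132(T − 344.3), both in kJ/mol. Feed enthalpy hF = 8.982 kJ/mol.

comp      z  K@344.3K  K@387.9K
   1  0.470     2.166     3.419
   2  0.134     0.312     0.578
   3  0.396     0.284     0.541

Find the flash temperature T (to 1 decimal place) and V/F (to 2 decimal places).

T = 347.0 K, V/F = 0.25

Adiabatic flash: solve Rachford–Rice at each trial T, then check hF = ψ·hV(T) + (1−ψ)·hL(T).
  T = 344.3 K: K = (2.166, 0.312, 0.284), RR gives ψ = 0.208, H_out = 7.169 kJ/mol
  T = 387.9 K: K = (3.419, 0.578, 0.541), RR gives ψ = 0.825, H_out = 34.712 kJ/mol
  T = 366.1 K: K = (2.759, 0.433, 0.400), RR gives ψ = 0.492, H_out = 20.629 kJ/mol
  T = 355.2 K: K = (2.453, 0.369, 0.339), RR gives ψ = 0.354, H_out = 14.148 kJ/mol
  T = 349.8 K: K = (2.309, 0.340, 0.311), RR gives ψ = 0.284, H_out = 10.799 kJ/mol
  T = 347.1 K: K = (2.238, 0.326, 0.297), RR gives ψ = 0.248, H_out = 9.052 kJ/mol
  T = 345.7 K: K = (2.202, 0.319, 0.291), RR gives ψ = 0.228, H_out = 8.120 kJ/mol
Linear interpolation between T = 345.7 (H_out = 8.120) and T = 347.1 (H_out = 9.052) on hF = 8.982 gives T ≈ 347.0 K, at which ψ = 0.25.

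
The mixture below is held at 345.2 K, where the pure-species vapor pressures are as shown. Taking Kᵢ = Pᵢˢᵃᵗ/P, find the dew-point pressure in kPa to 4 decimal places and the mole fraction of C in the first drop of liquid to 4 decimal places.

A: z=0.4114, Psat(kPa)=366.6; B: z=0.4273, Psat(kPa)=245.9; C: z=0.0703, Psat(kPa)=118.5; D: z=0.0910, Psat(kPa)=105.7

Pdew = 231.7992 kPa, x_C = 0.1375

At the dew point ψ → 1, so Σzᵢ/Kᵢ = 1 with Kᵢ = Pᵢˢᵃᵗ/P ⇒ 1/P = Σzᵢ/Pᵢˢᵃᵗ.
1/P = 0.4114/366.6 + 0.4273/245.9 + 0.0703/118.5 + 0.0910/105.7 = 0.0043141 ⇒ P = 231.7992 kPa
xᵢ = zᵢP/Pᵢˢᵃᵗ ⇒ x_C = 0.0703·231.7992/118.5 = 0.1375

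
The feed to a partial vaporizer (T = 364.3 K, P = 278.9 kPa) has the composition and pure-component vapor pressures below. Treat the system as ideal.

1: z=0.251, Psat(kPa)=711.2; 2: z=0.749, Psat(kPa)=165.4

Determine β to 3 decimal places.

β = 0.134

Raoult's law: Kᵢ = Pᵢˢᵃᵗ/P = Pᵢˢᵃᵗ/278.9.
  K_1 = 711.2/278.9 = 2.55002, K_2 = 165.4/278.9 = 0.59304
Rachford–Rice: g(β) = Σ zᵢ(Kᵢ−1)/(1+β(Kᵢ−1)) = 0.
g(0) = ΣzᵢKᵢ − 1 = 0.084 and g(1) = 1 − Σzᵢ/Kᵢ = -0.361, so a root lies in (0, 1).
Binary case is linear: z₁(K₁−1)(1+β(K₂−1)) + z₂(K₂−1)(1+β(K₁−1)) = 0
⇒ β = [z₁(K₁−1)+z₂(K₂−1)] / [−(K₁−1)(K₂−1)] = 0.0842/0.6308 = 0.134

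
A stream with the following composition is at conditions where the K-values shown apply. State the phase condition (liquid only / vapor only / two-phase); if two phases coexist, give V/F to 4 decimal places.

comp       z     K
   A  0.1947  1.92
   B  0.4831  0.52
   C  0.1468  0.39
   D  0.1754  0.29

ΣzᵢKᵢ = 0.7332; Σzᵢ/Kᵢ = 2.0117.
Since ΣzᵢKᵢ < 1 the mixture is below its bubble point — single liquid phase.

liquid only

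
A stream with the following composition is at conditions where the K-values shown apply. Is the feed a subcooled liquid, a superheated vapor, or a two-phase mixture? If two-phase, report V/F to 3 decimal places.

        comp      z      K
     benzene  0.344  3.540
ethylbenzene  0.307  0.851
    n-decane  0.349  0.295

ΣzᵢKᵢ = 1.582; Σzᵢ/Kᵢ = 1.641.
Both exceed 1, so a two-phase solution exists.
Material balance + equilibrium reduce to Σ zᵢ(Kᵢ−1)/(1+ψ(Kᵢ−1)) = 0.
Newton–Raphson from ψ = 0.5:
  ψ = 0.500: g = -0.0445, g' = -0.852 → ψ = 0.448
Converged at ψ = 0.448.

two-phase, V/F = 0.448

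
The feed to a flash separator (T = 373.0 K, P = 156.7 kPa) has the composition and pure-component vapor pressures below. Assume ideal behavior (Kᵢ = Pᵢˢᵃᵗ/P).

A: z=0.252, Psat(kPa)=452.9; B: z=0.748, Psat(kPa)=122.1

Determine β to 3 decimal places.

Raoult's law: Kᵢ = Pᵢˢᵃᵗ/P = Pᵢˢᵃᵗ/156.7.
  K_A = 452.9/156.7 = 2.89024, K_B = 122.1/156.7 = 0.77920
Material balance + equilibrium reduce to Σ zᵢ(Kᵢ−1)/(1+β(Kᵢ−1)) = 0.
Check two-phase: ΣzᵢKᵢ = 1.311 > 1 and Σzᵢ/Kᵢ = 1.047 > 1, so g(0) = 0.311 > 0 and g(1) = -0.047 < 0.
Binary case is linear: z₁(K₁−1)(1+β(K₂−1)) + z₂(K₂−1)(1+β(K₁−1)) = 0
⇒ β = [z₁(K₁−1)+z₂(K₂−1)] / [−(K₁−1)(K₂−1)] = 0.3112/0.4174 = 0.746

β = 0.746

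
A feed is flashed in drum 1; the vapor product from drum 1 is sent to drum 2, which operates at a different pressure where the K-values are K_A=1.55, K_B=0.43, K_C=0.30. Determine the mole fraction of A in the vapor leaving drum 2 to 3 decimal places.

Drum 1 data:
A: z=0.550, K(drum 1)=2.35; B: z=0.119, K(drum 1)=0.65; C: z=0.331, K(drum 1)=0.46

y_A (drum 2) = 0.848

Drum 1:
Rachford–Rice: g(ψ₁) = Σ zᵢ(Kᵢ−1)/(1+ψ₁(Kᵢ−1)) = 0.
Feasibility: ΣzᵢKᵢ = 1.522, Σzᵢ/Kᵢ = 1.137 — both > 1, two phases present.
Newton iteration, ψ₁⁰ = 0.5:
  ψ₁ = 0.500: g = 0.1479, g' = -0.560 → ψ₁ = 0.764
  ψ₁ = 0.764: g = 0.0042, g' = -0.550 → ψ₁ = 0.772
Converged at ψ₁ = 0.772.
Drum-1 compositions:
  A: x = 0.269, y = 0.633
  B: x = 0.163, y = 0.106
  C: x = 0.568, y = 0.261
Drum-2 feed = drum-1 vapor: z₂ = (0.6329, 0.1060, 0.2611).
Drum 2:
Rachford–Rice: g(ψ₂) = Σ zᵢ(Kᵢ−1)/(1+ψ₂(Kᵢ−1)) = 0.
g(0) = ΣzᵢKᵢ − 1 = 0.105 and g(1) = 1 − Σzᵢ/Kᵢ = -0.525, so a root lies in (0, 1).
Newton–Raphson from ψ₂ = 0.5:
  ψ₂ = 0.500: g = -0.0927, g' = -0.488 → ψ₂ = 0.310
  ψ₂ = 0.310: g = -0.0095, g' = -0.399 → ψ₂ = 0.286
Converged at ψ₂ = 0.286.
  A: x = 0.547, y = 0.848
  B: x = 0.127, y = 0.054
  C: x = 0.327, y = 0.098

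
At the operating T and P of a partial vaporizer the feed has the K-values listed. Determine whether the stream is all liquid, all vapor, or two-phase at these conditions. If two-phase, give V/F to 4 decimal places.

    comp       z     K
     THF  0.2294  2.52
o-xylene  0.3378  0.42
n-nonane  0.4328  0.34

all liquid

ΣzᵢKᵢ = 0.8671; Σzᵢ/Kᵢ = 2.1683.
Since ΣzᵢKᵢ < 1 the mixture is below its bubble point — single liquid phase.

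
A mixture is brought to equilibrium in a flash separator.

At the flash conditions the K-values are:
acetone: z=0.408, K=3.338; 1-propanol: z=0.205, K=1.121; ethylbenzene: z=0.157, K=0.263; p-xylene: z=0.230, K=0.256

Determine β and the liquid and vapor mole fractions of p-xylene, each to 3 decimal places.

Newton iteration, β⁰ = 0.5:
  β = 0.500: g = 0.0075, g' = -1.013 → β = 0.507
Converged at β = 0.507.
Compositions from xᵢ = zᵢ/(1+β(Kᵢ−1)), yᵢ = Kᵢxᵢ:
  acetone: x = 0.187, y = 0.623
  1-propanol: x = 0.193, y = 0.217
  ethylbenzene: x = 0.251, y = 0.066
  p-xylene: x = 0.369, y = 0.095

β = 0.507, x_p-xylene = 0.369, y_p-xylene = 0.095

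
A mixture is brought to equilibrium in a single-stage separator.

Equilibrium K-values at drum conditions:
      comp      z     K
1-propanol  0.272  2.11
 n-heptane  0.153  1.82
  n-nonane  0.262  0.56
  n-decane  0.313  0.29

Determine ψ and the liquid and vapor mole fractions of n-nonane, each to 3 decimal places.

Material balance + equilibrium reduce to Σ zᵢ(Kᵢ−1)/(1+ψ(Kᵢ−1)) = 0.
Check two-phase: ΣzᵢKᵢ = 1.090 > 1 and Σzᵢ/Kᵢ = 1.760 > 1, so g(0) = 0.090 > 0 and g(1) = -0.760 < 0.
Newton–Raphson from ψ = 0.7:
  ψ = 0.700: g = -0.3588, g' = -0.877 → ψ = 0.291
  ψ = 0.291: g = -0.0828, g' = -0.576 → ψ = 0.147
Converged at ψ = 0.147.
Compositions from xᵢ = zᵢ/(1+ψ(Kᵢ−1)), yᵢ = Kᵢxᵢ:
  1-propanol: x = 0.234, y = 0.493
  n-heptane: x = 0.137, y = 0.248
  n-nonane: x = 0.280, y = 0.157
  n-decane: x = 0.350, y = 0.101

ψ = 0.147, x_n-nonane = 0.280, y_n-nonane = 0.157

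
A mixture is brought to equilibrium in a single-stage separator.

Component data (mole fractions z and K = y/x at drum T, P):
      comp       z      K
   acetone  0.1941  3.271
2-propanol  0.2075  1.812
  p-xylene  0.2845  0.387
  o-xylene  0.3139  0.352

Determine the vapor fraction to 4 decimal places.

ψ = 0.2178

Iterate (Newton) starting at ψ = 0.68:
  ψ = 0.6800: g = -0.38090, g' = -0.9471 → ψ = 0.2778
  ψ = 0.2778: g = -0.05050, g' = -0.8188 → ψ = 0.2161
  ψ = 0.2161: g = 0.00144, g' = -0.8697 → ψ = 0.2178
Converged at ψ = 0.2178.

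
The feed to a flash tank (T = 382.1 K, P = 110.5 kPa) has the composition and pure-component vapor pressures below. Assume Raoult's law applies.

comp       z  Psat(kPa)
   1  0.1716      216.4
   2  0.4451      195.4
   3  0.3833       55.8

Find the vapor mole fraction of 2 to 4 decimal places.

y_2 = 0.4928

Raoult's law: Kᵢ = Pᵢˢᵃᵗ/P = Pᵢˢᵃᵗ/110.5.
  K_1 = 216.4/110.5 = 1.958371, K_2 = 195.4/110.5 = 1.768326, K_3 = 55.8/110.5 = 0.504977
Rachford–Rice: g(ψ) = Σ zᵢ(Kᵢ−1)/(1+ψ(Kᵢ−1)) = 0.
g(0) = ΣzᵢKᵢ − 1 = 0.3167 and g(1) = 1 − Σzᵢ/Kᵢ = -0.0984, so a root lies in (0, 1).
Newton–Raphson from ψ = 0.5:
  ψ = 0.5000: g = 0.10610, g' = -0.3751 → ψ = 0.7829
  ψ = 0.7829: g = -0.00231, g' = -0.4043 → ψ = 0.7772
Converged at ψ = 0.7772.
Compositions from xᵢ = zᵢ/(1+ψ(Kᵢ−1)), yᵢ = Kᵢxᵢ:
  1: x = 0.0983, y = 0.1926
  2: x = 0.2787, y = 0.4928
  3: x = 0.6230, y = 0.3146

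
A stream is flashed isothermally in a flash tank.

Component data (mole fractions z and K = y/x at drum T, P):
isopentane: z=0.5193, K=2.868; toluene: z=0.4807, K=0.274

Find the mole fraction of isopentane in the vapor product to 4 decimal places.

Rachford–Rice: g(ψ) = Σ zᵢ(Kᵢ−1)/(1+ψ(Kᵢ−1)) = 0.
g(0) = ΣzᵢKᵢ − 1 = 0.6211 and g(1) = 1 − Σzᵢ/Kᵢ = -0.9354, so a root lies in (0, 1).
Binary case is linear: z₁(K₁−1)(1+ψ(K₂−1)) + z₂(K₂−1)(1+ψ(K₁−1)) = 0
⇒ ψ = [z₁(K₁−1)+z₂(K₂−1)] / [−(K₁−1)(K₂−1)] = 0.62106/1.35617 = 0.4580
Compositions from xᵢ = zᵢ/(1+ψ(Kᵢ−1)), yᵢ = Kᵢxᵢ:
  isopentane: x = 0.2799, y = 0.8027
  toluene: x = 0.7201, y = 0.1973

y_isopentane = 0.8027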